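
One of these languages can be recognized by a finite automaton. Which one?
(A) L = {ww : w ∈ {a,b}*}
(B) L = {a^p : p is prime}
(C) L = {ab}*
(C) {ab}*

(C) L = {ab}* is regular.

This can be recognized by a finite automaton (DFA/NFA).
Regular expressions like {ab}* define regular languages.

The other choices are not regular:
- {ww : w ∈ {a,b}*}: After pumping, the two halves no longer match
- {a^p : p is prime}: After pumping, the length becomes composite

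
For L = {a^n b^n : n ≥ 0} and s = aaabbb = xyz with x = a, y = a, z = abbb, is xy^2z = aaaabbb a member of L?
No

xy²z = a · aa · abbb = aaaabbb.
aaaabbb has 4 a's and 3 b's; 4 ≠ 3, so it is not in L.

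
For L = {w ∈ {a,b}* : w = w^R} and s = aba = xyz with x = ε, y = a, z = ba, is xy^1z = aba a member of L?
Yes

xy¹z = ε · a · ba = aba.
aba reversed is aba, the same string, so it is a palindrome and is in L.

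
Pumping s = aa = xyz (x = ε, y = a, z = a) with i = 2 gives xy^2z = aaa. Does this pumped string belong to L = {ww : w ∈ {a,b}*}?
No

xy²z = ε · aa · a = aaa.
aaa has odd length 3, so it cannot be written as ww and is not in L.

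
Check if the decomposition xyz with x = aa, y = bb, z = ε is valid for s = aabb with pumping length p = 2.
Violated: |xy| ≤ p

The decomposition x = aa, y = bb, z = ε for s = aabb with p = 2
violates the constraint: |xy| ≤ p

|xy| = |aabb| = 4 > 2 = p. The decomposition puts too many characters in xy.

Pumping lemma constraints:
1. xyz = s (decomposition is valid)
2. |xy| ≤ p
3. |y| > 0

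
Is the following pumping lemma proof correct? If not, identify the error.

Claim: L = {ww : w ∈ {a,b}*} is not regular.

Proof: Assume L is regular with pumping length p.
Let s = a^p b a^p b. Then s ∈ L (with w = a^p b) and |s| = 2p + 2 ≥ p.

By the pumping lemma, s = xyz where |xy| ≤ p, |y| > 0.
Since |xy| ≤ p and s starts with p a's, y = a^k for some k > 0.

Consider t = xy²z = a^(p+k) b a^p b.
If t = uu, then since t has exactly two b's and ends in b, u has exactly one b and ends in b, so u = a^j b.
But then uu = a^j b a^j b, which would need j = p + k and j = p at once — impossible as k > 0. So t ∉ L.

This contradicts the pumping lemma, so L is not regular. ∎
The proof is correct.

This proof is valid because:
1. s = a^p b a^p b is in L and is chosen in terms of p, so |s| ≥ p holds for every p
2. The decomposition analysis is correct: |xy| ≤ p forces y to lie inside the leading a's
3. The contradiction is valid: the argument shows a^(p+k) b a^p b cannot be split into two equal halves
4. The conclusion follows logically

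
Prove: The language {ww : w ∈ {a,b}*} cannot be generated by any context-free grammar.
Assume for contradiction that L is context-free, and let p ≥ 1 be the pumping length given by the pumping lemma for CFLs.
Choose s = a^p b^p a^p b^p. Then s ∈ L (take w = a^p b^p) and |s| = 4p ≥ p.
By the CFL pumping lemma, s = uvxyz for some u, v, x, y, z with |vxy| ≤ p, |vy| ≥ 1, and uv^i xy^i z ∈ L for every i ≥ 0.

Write s as four blocks A₁ B₁ A₂ B₂ with A₁ = A₂ = a^p and B₁ = B₂ = b^p. Since |vxy| ≤ p, the window vxy lies inside at most two adjacent blocks. Take i = 0 and let t = uxz, so |t| = 4p − |vy| with 1 ≤ |vy| ≤ p. If |t| is odd, t ∉ L immediately, so assume |vy| is even (hence |vy| ≥ 2) and |t|/2 = 2p − |vy|/2, which satisfies p ≤ |t|/2 ≤ 2p − 1.

Case 1 (vxy inside A₁B₁): t = a^(p−j) b^(p−l) a^p b^p with j + l = |vy|. The second half of t has length < 2p, so it is a suffix of the trailing a^p b^p and ends in b; the first half is a^(p−j) b^(p−l) a^((j+l)/2), which ends in a because (j+l)/2 ≥ 1. The halves differ, so t ∉ L.

Case 2 (vxy inside B₁A₂, straddling the middle): t = a^p b^(p−j) a^(p−l) b^p with j + l = |vy|. If t = ww, then w is a prefix of t of length ≥ p, so w begins with a^p; and w is a suffix of t of length ≥ p, so w ends with b^p. That forces |w| ≥ 2p, contradicting |w| = |t|/2 ≤ 2p − 1. So t ∉ L.

Case 3 (vxy inside A₂B₂): t = a^p b^p a^(p−j) b^(p−l) with j + l = |vy|. The first half of t is a prefix of a^p b^p, so it begins with a; the second half is b^((j+l)/2) a^(p−j) b^(p−l), which begins with b. The halves differ, so t ∉ L.

In every case uv⁰xy⁰z = uxz ∉ L.

This contradicts the CFL pumping lemma, which requires uv^i xy^i z ∈ L for all i ≥ 0.
Hence L = {ww : w ∈ {a,b}*} is not context-free. ∎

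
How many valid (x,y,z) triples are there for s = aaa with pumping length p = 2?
3

For s = 'aaa' with pumping length p = 2:

Constraints: |xy| ≤ 2, |y| > 0

Valid decompositions (|xy| ≤ p, |y| ≥ 1):
  • x='', y='a', z='aa'
  • x='a', y='a', z='a'
  • x='', y='aa', z='a'

Total count: 3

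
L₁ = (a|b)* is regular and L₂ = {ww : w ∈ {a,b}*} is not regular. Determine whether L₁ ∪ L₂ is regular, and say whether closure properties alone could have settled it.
Yes — L₁ ∪ L₂ is regular.

{ww} ⊆ (a|b)*, so L₁ ∪ L₂ = (a|b)*, which is regular.

Note that the bare facts "L₁ regular, L₂ non-regular" do not settle the question by themselves: the closure of regular languages under ∪, ∩, complement and difference applies only when BOTH operands are regular. With a non-regular operand the result can come out regular or non-regular depending on the specific languages, so one has to work out L₁ ∪ L₂ for this particular pair, as above.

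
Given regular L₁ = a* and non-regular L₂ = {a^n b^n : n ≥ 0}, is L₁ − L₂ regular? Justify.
Yes — L₁ − L₂ is regular.

The only string of a* that lies in {a^n b^n} is ε, so L₁ − L₂ = a* − {ε} = a⁺ = aa*, which is regular.

Note that the bare facts "L₁ regular, L₂ non-regular" do not settle the question by themselves: the closure of regular languages under ∪, ∩, complement and difference applies only when BOTH operands are regular. With a non-regular operand the result can come out regular or non-regular depending on the specific languages, so one has to work out L₁ − L₂ for this particular pair, as above.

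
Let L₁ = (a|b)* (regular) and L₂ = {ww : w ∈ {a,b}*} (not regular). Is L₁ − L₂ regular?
No — L₁ − L₂ is not regular.

L₁ − L₂ is the complement of {ww} within {a,b}*. If it were regular, its complement {ww} would be regular as well (regular languages are closed under complement) — contradiction. So L₁ − L₂ is not regular.

Note that the bare facts "L₁ regular, L₂ non-regular" do not settle the question by themselves: the closure of regular languages under ∪, ∩, complement and difference applies only when BOTH operands are regular. With a non-regular operand the result can come out regular or non-regular depending on the specific languages, so one has to work out L₁ − L₂ for this particular pair, as above.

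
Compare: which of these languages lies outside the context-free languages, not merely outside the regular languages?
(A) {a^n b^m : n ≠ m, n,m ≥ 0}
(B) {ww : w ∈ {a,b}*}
(B) {ww : w ∈ {a,b}*}

(B) {ww : w ∈ {a,b}*} requires the CFL pumping lemma.

- {a^n b^m : n ≠ m, n,m ≥ 0} is context-free (but not regular)
  • Can be shown non-regular with the regular pumping lemma
  • After pumping a's, we can make n = m

- {ww : w ∈ {a,b}*} is NOT context-free
  • Requires the CFL pumping lemma to prove
  • Cannot verify equality of two arbitrary substrings

The CFL pumping lemma is "stronger" in that it can prove non-membership
in the larger class of context-free languages.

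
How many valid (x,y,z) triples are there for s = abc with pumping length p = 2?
3

For s = 'abc' with pumping length p = 2:

Constraints: |xy| ≤ 2, |y| > 0

Valid decompositions (|xy| ≤ p, |y| ≥ 1):
  • x='', y='a', z='bc'
  • x='a', y='b', z='c'
  • x='', y='ab', z='c'

Total count: 3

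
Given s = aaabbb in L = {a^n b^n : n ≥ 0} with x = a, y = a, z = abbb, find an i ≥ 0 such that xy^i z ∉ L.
i = 2

xy²z = a · aa · abbb = aaaabbb; aaaabbb has 4 a's and 3 b's; 4 ≠ 3, so it is not in L.
(Other choices also work, e.g. i = 0, 3; only i = 1 is guaranteed to stay in L since xy¹z = s.)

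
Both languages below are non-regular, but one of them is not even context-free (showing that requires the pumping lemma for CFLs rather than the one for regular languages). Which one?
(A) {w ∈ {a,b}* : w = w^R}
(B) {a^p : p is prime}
(B) {a^p : p is prime}

(B) {a^p : p is prime} requires the CFL pumping lemma.

- {w ∈ {a,b}* : w = w^R} is context-free (but not regular)
  • Can be shown non-regular with the regular pumping lemma
  • After pumping, the string is no longer symmetric

- {a^p : p is prime} is NOT context-free
  • Requires the CFL pumping lemma to prove
  • The CFL pumping lemma also fails because prime gaps are unbounded

The CFL pumping lemma is "stronger" in that it can prove non-membership
in the larger class of context-free languages.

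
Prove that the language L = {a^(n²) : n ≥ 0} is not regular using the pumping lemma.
Assume for contradiction that L is regular, and let p ≥ 1 be the pumping length given by the pumping lemma.
Choose s = a^(p²). Then s ∈ L and |s| = p² ≥ p.
By the pumping lemma, s = xyz for some x, y, z with |xy| ≤ p, |y| ≥ 1, and xy^i z ∈ L for every i ≥ 0.
Here y = a^k for some k with 1 ≤ k ≤ |xy| ≤ p.

Take i = 2: |xy²z| = p² + k.
Now p² < p² + k ≤ p² + p < p² + 2p + 1 = (p + 1)².
So |xy²z| lies strictly between the consecutive squares p² and (p + 1)², hence is not a perfect square, and xy²z ∉ L.

This contradicts the pumping lemma, which requires xy^i z ∈ L for all i ≥ 0.
Hence L = {a^(n²) : n ≥ 0} is not regular. ∎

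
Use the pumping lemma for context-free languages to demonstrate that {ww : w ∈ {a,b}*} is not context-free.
Assume for contradiction that L is context-free, and let p ≥ 1 be the pumping length given by the pumping lemma for CFLs.
Choose s = a^p b^p a^p b^p. Then s ∈ L (take w = a^p b^p) and |s| = 4p ≥ p.
By the CFL pumping lemma, s = uvxyz for some u, v, x, y, z with |vxy| ≤ p, |vy| ≥ 1, and uv^i xy^i z ∈ L for every i ≥ 0.

Write s as four blocks A₁ B₁ A₂ B₂ with A₁ = A₂ = a^p and B₁ = B₂ = b^p. Since |vxy| ≤ p, the window vxy lies inside at most two adjacent blocks. Take i = 0 and let t = uxz, so |t| = 4p − |vy| with 1 ≤ |vy| ≤ p. If |t| is odd, t ∉ L immediately, so assume |vy| is even (hence |vy| ≥ 2) and |t|/2 = 2p − |vy|/2, which satisfies p ≤ |t|/2 ≤ 2p − 1.

Case 1 (vxy inside A₁B₁): t = a^(p−j) b^(p−l) a^p b^p with j + l = |vy|. The second half of t has length < 2p, so it is a suffix of the trailing a^p b^p and ends in b; the first half is a^(p−j) b^(p−l) a^((j+l)/2), which ends in a because (j+l)/2 ≥ 1. The halves differ, so t ∉ L.

Case 2 (vxy inside B₁A₂, straddling the middle): t = a^p b^(p−j) a^(p−l) b^p with j + l = |vy|. If t = ww, then w is a prefix of t of length ≥ p, so w begins with a^p; and w is a suffix of t of length ≥ p, so w ends with b^p. That forces |w| ≥ 2p, contradicting |w| = |t|/2 ≤ 2p − 1. So t ∉ L.

Case 3 (vxy inside A₂B₂): t = a^p b^p a^(p−j) b^(p−l) with j + l = |vy|. The first half of t is a prefix of a^p b^p, so it begins with a; the second half is b^((j+l)/2) a^(p−j) b^(p−l), which begins with b. The halves differ, so t ∉ L.

In every case uv⁰xy⁰z = uxz ∉ L.

This contradicts the CFL pumping lemma, which requires uv^i xy^i z ∈ L for all i ≥ 0.
Hence L = {ww : w ∈ {a,b}*} is not context-free. ∎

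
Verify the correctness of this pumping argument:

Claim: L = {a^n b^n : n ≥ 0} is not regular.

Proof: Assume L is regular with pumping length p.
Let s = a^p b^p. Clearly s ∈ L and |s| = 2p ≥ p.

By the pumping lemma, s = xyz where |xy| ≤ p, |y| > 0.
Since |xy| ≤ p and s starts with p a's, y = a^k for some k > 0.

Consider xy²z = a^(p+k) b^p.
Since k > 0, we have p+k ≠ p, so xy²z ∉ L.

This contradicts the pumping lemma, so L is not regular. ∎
The proof is correct.

This proof is valid because:
1. The string s = a^p b^p is correctly in L
2. The decomposition analysis is correct: y must consist only of a's
3. The contradiction is valid: pumping increases a's but not b's
4. The conclusion follows logically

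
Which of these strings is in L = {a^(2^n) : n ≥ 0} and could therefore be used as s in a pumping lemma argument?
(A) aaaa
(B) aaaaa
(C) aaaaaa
(A) aaaa

The pumping lemma is applied to a string s that lies in L, so first check membership of each option:
- (A) aaaa has length 4 = 2^2, so it is in L ✓
- (B) aaaaa has length 5, strictly between 2^2 = 4 and 2^3 = 8, so it is not in L ✗
- (C) aaaaaa has length 6, strictly between 2^2 = 4 and 2^3 = 8, so it is not in L ✗

Only (A) aaaa is in L, so it is the only candidate that could play the role of s.
(In a complete proof one picks s in terms of the pumping length p so that |s| ≥ p is guaranteed; a fixed string like aaaa illustrates the shape of such an s.)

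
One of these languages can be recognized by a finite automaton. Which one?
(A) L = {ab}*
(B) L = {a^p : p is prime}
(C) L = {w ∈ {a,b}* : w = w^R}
(A) {ab}*

(A) L = {ab}* is regular.

This can be recognized by a finite automaton (DFA/NFA).
Regular expressions like {ab}* define regular languages.

The other choices are not regular:
- {w ∈ {a,b}* : w = w^R}: After pumping, the string is no longer symmetric
- {a^p : p is prime}: After pumping, the length becomes composite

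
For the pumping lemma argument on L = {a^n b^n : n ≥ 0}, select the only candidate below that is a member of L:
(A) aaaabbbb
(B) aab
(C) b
(A) aaaabbbb

The pumping lemma is applied to a string s that lies in L, so first check membership of each option:
- (A) aaaabbbb = a^4 b^4 has equal counts (4 = 4), so it is in L ✓
- (B) aab has 2 a's and 1 b's; 2 ≠ 1, so it is not in L ✗
- (C) b has 0 a's and 1 b's; 0 ≠ 1, so it is not in L ✗

Only (A) aaaabbbb is in L, so it is the only candidate that could play the role of s.
(In a complete proof one picks s in terms of the pumping length p so that |s| ≥ p is guaranteed; a fixed string like aaaabbbb illustrates the shape of such an s.)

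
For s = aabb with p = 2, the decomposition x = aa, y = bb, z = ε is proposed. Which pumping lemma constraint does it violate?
Violated: |xy| ≤ p

The decomposition x = aa, y = bb, z = ε for s = aabb with p = 2
violates the constraint: |xy| ≤ p

|xy| = |aabb| = 4 > 2 = p. The decomposition puts too many characters in xy.

Pumping lemma constraints:
1. xyz = s (decomposition is valid)
2. |xy| ≤ p
3. |y| > 0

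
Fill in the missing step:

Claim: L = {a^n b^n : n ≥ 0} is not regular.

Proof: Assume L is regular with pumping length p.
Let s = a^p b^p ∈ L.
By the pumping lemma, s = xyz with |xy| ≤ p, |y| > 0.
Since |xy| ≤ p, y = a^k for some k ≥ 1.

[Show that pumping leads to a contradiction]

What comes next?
Consider xy²z = a^(p+k) b^p.

Since k ≥ 1, we have p + k > p.
So xy²z has more a's than b's: (p+k) a's vs p b's.
This means xy²z ∉ L because a^n b^n requires equal counts.

This contradicts the pumping lemma which states xy²z ∈ L.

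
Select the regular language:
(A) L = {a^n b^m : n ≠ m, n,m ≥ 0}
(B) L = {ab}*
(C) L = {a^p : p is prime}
(B) {ab}*

(B) L = {ab}* is regular.

This can be recognized by a finite automaton (DFA/NFA).
Regular expressions like {ab}* define regular languages.

The other choices are not regular:
- {a^p : p is prime}: After pumping, the length becomes composite
- {a^n b^m : n ≠ m, n,m ≥ 0}: After pumping a's, we can make n = m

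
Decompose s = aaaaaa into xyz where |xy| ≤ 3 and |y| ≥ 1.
x = '', y = 'aa', z = 'aaaa'

For s = aaaaaa and p = 3, one valid decomposition is:
- x = '' (length 0)
- y = 'aa' (length 2)
- z = 'aaaa' (length 4)

Verification:
- xyz = '' + 'aa' + 'aaaa' = aaaaaa ✓
- |xy| = 2 ≤ 3 ✓
- |y| = 2 > 0 ✓

All pumping lemma constraints are satisfied.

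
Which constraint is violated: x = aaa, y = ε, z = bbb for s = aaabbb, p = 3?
Violated: |y| > 0

The decomposition x = aaa, y = ε, z = bbb for s = aaabbb with p = 3
violates the constraint: |y| > 0

|y| = 0, but the pumping lemma requires |y| > 0 (y must be non-empty).

Pumping lemma constraints:
1. xyz = s (decomposition is valid)
2. |xy| ≤ p
3. |y| > 0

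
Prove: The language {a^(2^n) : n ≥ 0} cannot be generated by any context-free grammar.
Assume for contradiction that L is context-free, and let p ≥ 1 be the pumping length given by the pumping lemma for CFLs.
Choose s = a^(2^p). Then s ∈ L and |s| = 2^p ≥ p.
By the CFL pumping lemma, s = uvxyz for some u, v, x, y, z with |vxy| ≤ p, |vy| ≥ 1, and uv^i xy^i z ∈ L for every i ≥ 0.
All symbols are a's, so only lengths matter: let k = |vy|, with 1 ≤ k ≤ |vxy| ≤ p < 2^p.

Take i = 2: |uv²xy²z| = 2^p + k, and 2^p < 2^p + k < 2^p + 2^p = 2^(p+1).
So the length lies strictly between consecutive powers of two and is not a power of 2; uv²xy²z ∉ L.

This contradicts the CFL pumping lemma, which requires uv^i xy^i z ∈ L for all i ≥ 0.
Hence L = {a^(2^n) : n ≥ 0} is not context-free. ∎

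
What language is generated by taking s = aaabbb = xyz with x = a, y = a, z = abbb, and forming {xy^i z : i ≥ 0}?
{xy^i z : i ≥ 0} = {a^(2+i) b^3 : i ≥ 0} = {aabbb, aaabbb, aaaabbb, ...}

With x = a, y = a, z = abbb: Starting with aaabbb and pumping the second 'a', we get strings with 2+i a's followed by 3 b's for i = 0, 1, 2, ...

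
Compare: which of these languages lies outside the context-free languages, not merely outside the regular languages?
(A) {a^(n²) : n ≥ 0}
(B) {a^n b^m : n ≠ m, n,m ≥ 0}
(A) {a^(n²) : n ≥ 0}

(A) {a^(n²) : n ≥ 0} requires the CFL pumping lemma.

- {a^n b^m : n ≠ m, n,m ≥ 0} is context-free (but not regular)
  • Can be shown non-regular with the regular pumping lemma
  • After pumping a's, we can make n = m

- {a^(n²) : n ≥ 0} is NOT context-free
  • Requires the CFL pumping lemma to prove
  • Gaps between squares grow unboundedly

The CFL pumping lemma is "stronger" in that it can prove non-membership
in the larger class of context-free languages.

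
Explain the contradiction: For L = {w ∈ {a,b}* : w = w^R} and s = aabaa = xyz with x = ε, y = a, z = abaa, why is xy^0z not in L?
xy⁰z = abaa ∉ L

Pumping with i = 0 replaces y = a by y⁰ = ε:
- Original: s = xyz = aabaa; aabaa reversed is aabaa, the same string, so it is a palindrome and is in L
- Pumped: xy⁰z = ε · ε · abaa = abaa
- abaa reversed is aaba ≠ abaa, so it is not a palindrome and is not in L

The pumping lemma would require xy⁰z ∈ L, so this decomposition yields a contradiction.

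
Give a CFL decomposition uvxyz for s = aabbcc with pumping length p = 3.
u='aa', v='b', x='b', y='c', z='c'

For s = aabbcc with pumping length p = 3:

One valid decomposition:
- u = 'aa'
- v = 'b'
- x = 'b'
- y = 'c'
- z = 'c'

Verification:
- uvxyz = 'aa' + 'b' + 'b' + 'c' + 'c' = aabbcc ✓
- |vxy| = |'bbc'| = 3 ≤ 3 ✓
- |vy| = |'bc'| = 2 > 0 ✓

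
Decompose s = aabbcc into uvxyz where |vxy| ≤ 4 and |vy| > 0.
u='a', v='a', x='bb', y='c', z='c'

For s = aabbcc with pumping length p = 4:

One valid decomposition:
- u = 'a'
- v = 'a'
- x = 'bb'
- y = 'c'
- z = 'c'

Verification:
- uvxyz = 'a' + 'a' + 'bb' + 'c' + 'c' = aabbcc ✓
- |vxy| = |'abbc'| = 4 ≤ 4 ✓
- |vy| = |'ac'| = 2 > 0 ✓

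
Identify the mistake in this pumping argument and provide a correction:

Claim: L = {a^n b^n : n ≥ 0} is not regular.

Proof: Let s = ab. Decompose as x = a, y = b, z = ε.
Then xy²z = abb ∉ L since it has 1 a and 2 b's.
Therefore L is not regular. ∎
Error: The string s = ab might be shorter than the pumping length p.

Correction: Choose s = a^p b^p to ensure |s| ≥ p. Also, the decomposition is wrong: with |xy| ≤ p, y cannot include b's when s starts with p a's.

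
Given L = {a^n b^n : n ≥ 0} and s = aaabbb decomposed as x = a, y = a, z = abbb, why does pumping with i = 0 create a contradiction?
xy⁰z = aabbb ∉ L

Pumping with i = 0 replaces y = a by y⁰ = ε:
- Original: s = xyz = aaabbb; aaabbb = a^3 b^3 has equal counts (3 = 3), so it is in L
- Pumped: xy⁰z = a · ε · abbb = aabbb
- aabbb has 2 a's and 3 b's; 2 ≠ 3, so it is not in L

The pumping lemma would require xy⁰z ∈ L, so this decomposition yields a contradiction.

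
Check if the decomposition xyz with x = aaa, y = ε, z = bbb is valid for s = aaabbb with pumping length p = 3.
Violated: |y| > 0

The decomposition x = aaa, y = ε, z = bbb for s = aaabbb with p = 3
violates the constraint: |y| > 0

|y| = 0, but the pumping lemma requires |y| > 0 (y must be non-empty).

Pumping lemma constraints:
1. xyz = s (decomposition is valid)
2. |xy| ≤ p
3. |y| > 0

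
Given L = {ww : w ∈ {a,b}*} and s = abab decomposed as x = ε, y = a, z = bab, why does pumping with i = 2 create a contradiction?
xy²z = aabab ∉ L

Pumping with i = 2 replaces y = a by y² = aa:
- Original: s = xyz = abab; abab splits into halves ab · ab, which are equal, so it is in L (w = ab)
- Pumped: xy²z = ε · aa · bab = aabab
- aabab has odd length 5, so it cannot be written as ww and is not in L

The pumping lemma would require xy²z ∈ L, so this decomposition yields a contradiction.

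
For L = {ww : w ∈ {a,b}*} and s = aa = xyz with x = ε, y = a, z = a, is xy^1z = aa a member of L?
Yes

xy¹z = ε · a · a = aa.
aa splits into halves a · a, which are equal, so it is in L (w = a).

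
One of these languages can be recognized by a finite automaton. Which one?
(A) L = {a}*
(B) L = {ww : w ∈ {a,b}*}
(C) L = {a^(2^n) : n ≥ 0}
(A) {a}*

(A) L = {a}* is regular.

This can be recognized by a finite automaton (DFA/NFA).
Regular expressions like {a}* define regular languages.

The other choices are not regular:
- {a^(2^n) : n ≥ 0}: After pumping, length is no longer a power of 2
- {ww : w ∈ {a,b}*}: After pumping, the two halves no longer match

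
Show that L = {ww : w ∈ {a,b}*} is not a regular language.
Assume for contradiction that L is regular, and let p ≥ 1 be the pumping length given by the pumping lemma.
Choose s = a^p b a^p b. Then s ∈ L (take w = a^p b) and |s| = 2p + 2 ≥ p.
By the pumping lemma, s = xyz for some x, y, z with |xy| ≤ p, |y| ≥ 1, and xy^i z ∈ L for every i ≥ 0.
Since |xy| ≤ p and the first p symbols of s are all a's, y = a^k for some k with 1 ≤ k ≤ p.

Take i = 2: t = xy²z = a^(p + k) b a^p b.
Suppose t = uu for some string u. The string t contains exactly two b's and ends in b, so u contains exactly one b and ends in b; hence u = a^j b for some j, and uu = a^j b a^j b. Comparing with t = a^(p + k) b a^p b forces j = p + k (first block) and j = p (second block), which is impossible since k ≥ 1. So t ∉ L.

This contradicts the pumping lemma, which requires xy^i z ∈ L for all i ≥ 0.
Hence L = {ww : w ∈ {a,b}*} is not regular. ∎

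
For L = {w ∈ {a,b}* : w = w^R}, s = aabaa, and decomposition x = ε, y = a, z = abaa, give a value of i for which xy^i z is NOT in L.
i = 2

xy²z = ε · aa · abaa = aaabaa; aaabaa reversed is aabaaa ≠ aaabaa, so it is not a palindrome and is not in L.
(Other choices also work, e.g. i = 0, 3; only i = 1 is guaranteed to stay in L since xy¹z = s.)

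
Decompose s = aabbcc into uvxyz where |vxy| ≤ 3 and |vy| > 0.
u='aa', v='b', x='b', y='c', z='c'

For s = aabbcc with pumping length p = 3:

One valid decomposition:
- u = 'aa'
- v = 'b'
- x = 'b'
- y = 'c'
- z = 'c'

Verification:
- uvxyz = 'aa' + 'b' + 'b' + 'c' + 'c' = aabbcc ✓
- |vxy| = |'bbc'| = 3 ≤ 3 ✓
- |vy| = |'bc'| = 2 > 0 ✓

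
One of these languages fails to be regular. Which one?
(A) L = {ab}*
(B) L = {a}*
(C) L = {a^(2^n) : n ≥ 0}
(C) {a^(2^n) : n ≥ 0}

(C) L = {a^(2^n) : n ≥ 0} is NOT regular.

The pumping lemma can be used to prove this:
After pumping, length is no longer a power of 2

The other languages are regular because they can be recognized by finite automata.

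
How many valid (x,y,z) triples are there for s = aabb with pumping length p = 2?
3

For s = 'aabb' with pumping length p = 2:

Constraints: |xy| ≤ 2, |y| > 0

Valid decompositions (|xy| ≤ p, |y| ≥ 1):
  • x='', y='a', z='abb'
  • x='a', y='a', z='bb'
  • x='', y='aa', z='bb'

Total count: 3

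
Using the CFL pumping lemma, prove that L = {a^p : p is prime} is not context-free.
Assume for contradiction that L is context-free, and let p ≥ 1 be the pumping length given by the pumping lemma for CFLs.
Choose a prime q with q ≥ p and let s = a^q. Then s ∈ L and |s| = q ≥ p.
By the CFL pumping lemma, s = uvxyz for some u, v, x, y, z with |vxy| ≤ p, |vy| ≥ 1, and uv^i xy^i z ∈ L for every i ≥ 0.
All symbols are a's, so only lengths matter: let k = |vy|, with 1 ≤ k ≤ p. Then |uv^i xy^i z| = q + (i − 1)k.

Take i = q + 1: the length is q + qk = q(k + 1).
Both factors satisfy q ≥ 2 and k + 1 ≥ 2, so q(k + 1) is composite and uv^(q+1) xy^(q+1) z ∉ L.

This contradicts the CFL pumping lemma, which requires uv^i xy^i z ∈ L for all i ≥ 0.
Hence L = {a^p : p is prime} is not context-free. ∎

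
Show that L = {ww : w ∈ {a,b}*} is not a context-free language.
Assume for contradiction that L is context-free, and let p ≥ 1 be the pumping length given by the pumping lemma for CFLs.
Choose s = a^p b^p a^p b^p. Then s ∈ L (take w = a^p b^p) and |s| = 4p ≥ p.
By the CFL pumping lemma, s = uvxyz for some u, v, x, y, z with |vxy| ≤ p, |vy| ≥ 1, and uv^i xy^i z ∈ L for every i ≥ 0.

Write s as four blocks A₁ B₁ A₂ B₂ with A₁ = A₂ = a^p and B₁ = B₂ = b^p. Since |vxy| ≤ p, the window vxy lies inside at most two adjacent blocks. Take i = 0 and let t = uxz, so |t| = 4p − |vy| with 1 ≤ |vy| ≤ p. If |t| is odd, t ∉ L immediately, so assume |vy| is even (hence |vy| ≥ 2) and |t|/2 = 2p − |vy|/2, which satisfies p ≤ |t|/2 ≤ 2p − 1.

Case 1 (vxy inside A₁B₁): t = a^(p−j) b^(p−l) a^p b^p with j + l = |vy|. The second half of t has length < 2p, so it is a suffix of the trailing a^p b^p and ends in b; the first half is a^(p−j) b^(p−l) a^((j+l)/2), which ends in a because (j+l)/2 ≥ 1. The halves differ, so t ∉ L.

Case 2 (vxy inside B₁A₂, straddling the middle): t = a^p b^(p−j) a^(p−l) b^p with j + l = |vy|. If t = ww, then w is a prefix of t of length ≥ p, so w begins with a^p; and w is a suffix of t of length ≥ p, so w ends with b^p. That forces |w| ≥ 2p, contradicting |w| = |t|/2 ≤ 2p − 1. So t ∉ L.

Case 3 (vxy inside A₂B₂): t = a^p b^p a^(p−j) b^(p−l) with j + l = |vy|. The first half of t is a prefix of a^p b^p, so it begins with a; the second half is b^((j+l)/2) a^(p−j) b^(p−l), which begins with b. The halves differ, so t ∉ L.

In every case uv⁰xy⁰z = uxz ∉ L.

This contradicts the CFL pumping lemma, which requires uv^i xy^i z ∈ L for all i ≥ 0.
Hence L = {ww : w ∈ {a,b}*} is not context-free. ∎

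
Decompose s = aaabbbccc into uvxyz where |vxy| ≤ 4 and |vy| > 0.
u='aa', v='a', x='bb', y='b', z='ccc'

For s = aaabbbccc with pumping length p = 4:

One valid decomposition:
- u = 'aa'
- v = 'a'
- x = 'bb'
- y = 'b'
- z = 'ccc'

Verification:
- uvxyz = 'aa' + 'a' + 'bb' + 'b' + 'ccc' = aaabbbccc ✓
- |vxy| = |'abbb'| = 4 ≤ 4 ✓
- |vy| = |'ab'| = 2 > 0 ✓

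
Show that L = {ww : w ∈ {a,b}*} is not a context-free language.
Assume for contradiction that L is context-free, and let p ≥ 1 be the pumping length given by the pumping lemma for CFLs.
Choose s = a^p b^p a^p b^p. Then s ∈ L (take w = a^p b^p) and |s| = 4p ≥ p.
By the CFL pumping lemma, s = uvxyz for some u, v, x, y, z with |vxy| ≤ p, |vy| ≥ 1, and uv^i xy^i z ∈ L for every i ≥ 0.

Write s as four blocks A₁ B₁ A₂ B₂ with A₁ = A₂ = a^p and B₁ = B₂ = b^p. Since |vxy| ≤ p, the window vxy lies inside at most two adjacent blocks. Take i = 0 and let t = uxz, so |t| = 4p − |vy| with 1 ≤ |vy| ≤ p. If |t| is odd, t ∉ L immediately, so assume |vy| is even (hence |vy| ≥ 2) and |t|/2 = 2p − |vy|/2, which satisfies p ≤ |t|/2 ≤ 2p − 1.

Case 1 (vxy inside A₁B₁): t = a^(p−j) b^(p−l) a^p b^p with j + l = |vy|. The second half of t has length < 2p, so it is a suffix of the trailing a^p b^p and ends in b; the first half is a^(p−j) b^(p−l) a^((j+l)/2), which ends in a because (j+l)/2 ≥ 1. The halves differ, so t ∉ L.

Case 2 (vxy inside B₁A₂, straddling the middle): t = a^p b^(p−j) a^(p−l) b^p with j + l = |vy|. If t = ww, then w is a prefix of t of length ≥ p, so w begins with a^p; and w is a suffix of t of length ≥ p, so w ends with b^p. That forces |w| ≥ 2p, contradicting |w| = |t|/2 ≤ 2p − 1. So t ∉ L.

Case 3 (vxy inside A₂B₂): t = a^p b^p a^(p−j) b^(p−l) with j + l = |vy|. The first half of t is a prefix of a^p b^p, so it begins with a; the second half is b^((j+l)/2) a^(p−j) b^(p−l), which begins with b. The halves differ, so t ∉ L.

In every case uv⁰xy⁰z = uxz ∉ L.

This contradicts the CFL pumping lemma, which requires uv^i xy^i z ∈ L for all i ≥ 0.
Hence L = {ww : w ∈ {a,b}*} is not context-free. ∎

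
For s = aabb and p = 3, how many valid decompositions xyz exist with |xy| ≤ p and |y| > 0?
6

For s = 'aabb' with pumping length p = 3:

Constraints: |xy| ≤ 3, |y| > 0

Valid decompositions (|xy| ≤ p, |y| ≥ 1):
  • x='', y='a', z='abb'
  • x='a', y='a', z='bb'
  • x='', y='aa', z='bb'
  • x='aa', y='b', z='b'
  • x='a', y='ab', z='b'
  • x='', y='aab', z='b'

Total count: 6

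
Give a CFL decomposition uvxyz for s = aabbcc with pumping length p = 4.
u='a', v='a', x='bb', y='c', z='c'

For s = aabbcc with pumping length p = 4:

One valid decomposition:
- u = 'a'
- v = 'a'
- x = 'bb'
- y = 'c'
- z = 'c'

Verification:
- uvxyz = 'a' + 'a' + 'bb' + 'c' + 'c' = aabbcc ✓
- |vxy| = |'abbc'| = 4 ≤ 4 ✓
- |vy| = |'ac'| = 2 > 0 ✓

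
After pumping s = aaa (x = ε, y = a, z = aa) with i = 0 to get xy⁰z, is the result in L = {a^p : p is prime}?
Yes

xy⁰z = ε · ε · aa = aa.
aa has length 2, which is prime, so it is in L.
(A single pumped string landing in L is not a contradiction by itself; a non-regularity proof needs some i for which xy^i z ∉ L, for every admissible decomposition.)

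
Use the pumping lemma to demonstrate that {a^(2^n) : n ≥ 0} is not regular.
Assume for contradiction that L is regular, and let p ≥ 1 be the pumping length given by the pumping lemma.
Choose s = a^(2^p). Then s ∈ L and |s| = 2^p ≥ p.
By the pumping lemma, s = xyz for some x, y, z with |xy| ≤ p, |y| ≥ 1, and xy^i z ∈ L for every i ≥ 0.
Here y = a^k for some k with 1 ≤ k ≤ |xy| ≤ p, and p < 2^p.

Take i = 2: |xy²z| = 2^p + k.
Now 2^p < 2^p + k ≤ 2^p + p < 2^p + 2^p = 2^(p+1).
So |xy²z| lies strictly between the consecutive powers of two 2^p and 2^(p+1), hence is not a power of 2, and xy²z ∉ L.

This contradicts the pumping lemma, which requires xy^i z ∈ L for all i ≥ 0.
Hence L = {a^(2^n) : n ≥ 0} is not regular. ∎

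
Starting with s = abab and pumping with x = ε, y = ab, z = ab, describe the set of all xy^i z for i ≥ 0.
{xy^i z : i ≥ 0} = {(ab)^(i+1) : i ≥ 0} = {ab, abab, ababab, ...}

With x = ε, y = ab, z = ab: Pumping 'ab' gives strings of alternating a's and b's.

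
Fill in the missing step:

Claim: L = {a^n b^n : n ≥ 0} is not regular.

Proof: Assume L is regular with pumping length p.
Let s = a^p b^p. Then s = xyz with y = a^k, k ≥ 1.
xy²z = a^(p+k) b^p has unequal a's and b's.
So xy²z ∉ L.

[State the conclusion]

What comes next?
This contradicts the pumping lemma for regular languages,
which guarantees xy^i z ∈ L for all i ≥ 0.

Since our assumption that L is regular leads to a contradiction,
we conclude that L = {a^n b^n : n ≥ 0} is NOT regular. ∎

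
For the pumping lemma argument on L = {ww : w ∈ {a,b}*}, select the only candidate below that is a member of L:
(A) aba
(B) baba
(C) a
(B) baba

The pumping lemma is applied to a string s that lies in L, so first check membership of each option:
- (A) aba has odd length 3, so it cannot be written as ww and is not in L ✗
- (B) baba splits into halves ba · ba, which are equal, so it is in L (w = ba) ✓
- (C) a has odd length 1, so it cannot be written as ww and is not in L ✗

Only (B) baba is in L, so it is the only candidate that could play the role of s.
(In a complete proof one picks s in terms of the pumping length p so that |s| ≥ p is guaranteed; a fixed string like baba illustrates the shape of such an s.)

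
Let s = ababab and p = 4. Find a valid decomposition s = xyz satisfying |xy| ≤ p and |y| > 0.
x = '', y = 'a', z = 'babab'

For s = ababab and p = 4, one valid decomposition is:
- x = '' (length 0)
- y = 'a' (length 1)
- z = 'babab' (length 5)

Verification:
- xyz = '' + 'a' + 'babab' = ababab ✓
- |xy| = 1 ≤ 4 ✓
- |y| = 1 > 0 ✓

All pumping lemma constraints are satisfied.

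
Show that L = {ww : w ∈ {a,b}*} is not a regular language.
Assume for contradiction that L is regular, and let p ≥ 1 be the pumping length given by the pumping lemma.
Choose s = a^p b a^p b. Then s ∈ L (take w = a^p b) and |s| = 2p + 2 ≥ p.
By the pumping lemma, s = xyz for some x, y, z with |xy| ≤ p, |y| ≥ 1, and xy^i z ∈ L for every i ≥ 0.
Since |xy| ≤ p and the first p symbols of s are all a's, y = a^k for some k with 1 ≤ k ≤ p.

Take i = 2: t = xy²z = a^(p + k) b a^p b.
Suppose t = uu for some string u. The string t contains exactly two b's and ends in b, so u contains exactly one b and ends in b; hence u = a^j b for some j, and uu = a^j b a^j b. Comparing with t = a^(p + k) b a^p b forces j = p + k (first block) and j = p (second block), which is impossible since k ≥ 1. So t ∉ L.

This contradicts the pumping lemma, which requires xy^i z ∈ L for all i ≥ 0.
Hence L = {ww : w ∈ {a,b}*} is not regular. ∎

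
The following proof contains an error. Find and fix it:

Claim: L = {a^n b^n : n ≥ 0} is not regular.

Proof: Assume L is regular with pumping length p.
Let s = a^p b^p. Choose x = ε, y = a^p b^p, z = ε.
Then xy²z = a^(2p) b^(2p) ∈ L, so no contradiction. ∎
Error: The decomposition violates |xy| ≤ p. With y = a^p b^p, |xy| = |y| = 2p > p. (The proof also miscomputes xy²z, which would be a^p b^p a^p b^p rather than a^(2p) b^(2p), and it wrongly treats one harmless decomposition as settling the matter — the prover does not get to choose the decomposition.)

Correction: The pumping lemma requires |xy| ≤ p, and the argument must handle every decomposition satisfying |xy| ≤ p, |y| ≥ 1. Since s starts with p a's, any such y consists only of a's, say y = a^k with k ≥ 1. Then xy²z = a^(p+k) b^p has unequal numbers of a's and b's, so xy²z ∉ L — the required contradiction.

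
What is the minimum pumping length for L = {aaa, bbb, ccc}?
p = 4

For a finite language L, the pumping lemma holds vacuously if p > max|s| for s ∈ L.

The longest string in L = {aaa, bbb, ccc} has length 3.
If p = 4, then no string s ∈ L has |s| ≥ p, so the condition is vacuously true.

The minimum pumping length is p = 4.

Why no smaller p works: for any p ≤ 3, the longest string s ∈ L has |s| = 3 ≥ p, so it would
have to be pumpable; but pumping up (i = 2, 3, ...) produces ever longer strings, which cannot all lie in the
finite language L. So the pumping property fails for every p ≤ 3.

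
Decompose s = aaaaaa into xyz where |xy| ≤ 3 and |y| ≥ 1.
x = '', y = 'aa', z = 'aaaa'

For s = aaaaaa and p = 3, one valid decomposition is:
- x = '' (length 0)
- y = 'aa' (length 2)
- z = 'aaaa' (length 4)

Verification:
- xyz = '' + 'aa' + 'aaaa' = aaaaaa ✓
- |xy| = 2 ≤ 3 ✓
- |y| = 2 > 0 ✓

All pumping lemma constraints are satisfied.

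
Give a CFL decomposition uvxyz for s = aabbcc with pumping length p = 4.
u='a', v='a', x='bb', y='c', z='c'

For s = aabbcc with pumping length p = 4:

One valid decomposition:
- u = 'a'
- v = 'a'
- x = 'bb'
- y = 'c'
- z = 'c'

Verification:
- uvxyz = 'a' + 'a' + 'bb' + 'c' + 'c' = aabbcc ✓
- |vxy| = |'abbc'| = 4 ≤ 4 ✓
- |vy| = |'ac'| = 2 > 0 ✓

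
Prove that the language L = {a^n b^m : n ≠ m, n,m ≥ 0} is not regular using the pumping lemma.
Assume for contradiction that L is regular, and let p ≥ 1 be the pumping length given by the pumping lemma.
Choose s = a^p b^(p + p!). Then s ∈ L because p ≠ p + p! (as p! ≥ 1), and |s| ≥ p.
By the pumping lemma, s = xyz for some x, y, z with |xy| ≤ p, |y| ≥ 1, and xy^i z ∈ L for every i ≥ 0.
Since |xy| ≤ p and the first p symbols of s are all a's, y = a^k for some k with 1 ≤ k ≤ p.
For every i ≥ 0, xy^i z = a^(p + (i − 1)k) b^(p + p!).

Because 1 ≤ k ≤ p, k divides p!. Let t = p!/k (a positive integer) and take i = t + 1.
Then the number of a's is p + tk = p + p!, which equals the number of b's.
So xy^(t+1) z = a^(p + p!) b^(p + p!) has equally many a's and b's and is NOT in L.

This contradicts the pumping lemma, which requires xy^i z ∈ L for all i ≥ 0.
Hence L = {a^n b^m : n ≠ m, n,m ≥ 0} is not regular. ∎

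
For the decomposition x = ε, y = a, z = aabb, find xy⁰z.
aabb

Given x = '', y = 'a', z = 'aabb' and i = 0:

xy^0z = x + y·y·...·y (0 times) + z
       = '' + 'a'^0 + 'aabb'
       = '' + '' + 'aabb'
       = 'aabb'

The pumped string is 'aabb' with length 4.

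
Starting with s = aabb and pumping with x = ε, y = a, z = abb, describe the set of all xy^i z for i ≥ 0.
{xy^i z : i ≥ 0} = {a^(i+1) b^2 : i ≥ 0} = {abb, aabb, aaabb, ...}

With x = ε, y = a, z = abb: Starting with aabb and pumping the first 'a' (z = abb keeps the second 'a'), we get strings with i+1 a's followed by 2 b's for i = 0, 1, 2, ...; note bb is not produced because z always contributes one a.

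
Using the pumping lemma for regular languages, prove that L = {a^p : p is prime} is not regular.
Assume for contradiction that L is regular, and let p ≥ 1 be the pumping length given by the pumping lemma.
Choose a prime q with q ≥ p (one exists because there are infinitely many primes) and let s = a^q. Then s ∈ L and |s| = q ≥ p.
By the pumping lemma, s = xyz for some x, y, z with |xy| ≤ p, |y| ≥ 1, and xy^i z ∈ L for every i ≥ 0.
Here y = a^k for some k with 1 ≤ k ≤ p, and xy^i z = a^(q + (i − 1)k) for every i ≥ 0.

Take i = q + 1: |xy^(q+1) z| = q + qk = q(k + 1).
Both factors satisfy q ≥ 2 and k + 1 ≥ 2, so q(k + 1) is composite, and xy^(q+1) z ∉ L.

This contradicts the pumping lemma, which requires xy^i z ∈ L for all i ≥ 0.
Hence L = {a^p : p is prime} is not regular. ∎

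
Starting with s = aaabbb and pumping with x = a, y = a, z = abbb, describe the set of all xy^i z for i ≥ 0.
{xy^i z : i ≥ 0} = {a^(2+i) b^3 : i ≥ 0} = {aabbb, aaabbb, aaaabbb, ...}

With x = a, y = a, z = abbb: Starting with aaabbb and pumping the second 'a', we get strings with 2+i a's followed by 3 b's for i = 0, 1, 2, ...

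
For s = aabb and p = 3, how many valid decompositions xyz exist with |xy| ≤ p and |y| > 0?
6

For s = 'aabb' with pumping length p = 3:

Constraints: |xy| ≤ 3, |y| > 0

Valid decompositions (|xy| ≤ p, |y| ≥ 1):
  • x='', y='a', z='abb'
  • x='a', y='a', z='bb'
  • x='', y='aa', z='bb'
  • x='aa', y='b', z='b'
  • x='a', y='ab', z='b'
  • x='', y='aab', z='b'

Total count: 6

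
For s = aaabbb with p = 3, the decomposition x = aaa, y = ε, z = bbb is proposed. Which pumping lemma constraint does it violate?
Violated: |y| > 0

The decomposition x = aaa, y = ε, z = bbb for s = aaabbb with p = 3
violates the constraint: |y| > 0

|y| = 0, but the pumping lemma requires |y| > 0 (y must be non-empty).

Pumping lemma constraints:
1. xyz = s (decomposition is valid)
2. |xy| ≤ p
3. |y| > 0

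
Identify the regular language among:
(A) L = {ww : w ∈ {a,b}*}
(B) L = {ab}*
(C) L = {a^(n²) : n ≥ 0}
(B) {ab}*

(B) L = {ab}* is regular.

This can be recognized by a finite automaton (DFA/NFA).
Regular expressions like {ab}* define regular languages.

The other choices are not regular:
- {a^(n²) : n ≥ 0}: After pumping, length is no longer a perfect square
- {ww : w ∈ {a,b}*}: After pumping, the two halves no longer match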